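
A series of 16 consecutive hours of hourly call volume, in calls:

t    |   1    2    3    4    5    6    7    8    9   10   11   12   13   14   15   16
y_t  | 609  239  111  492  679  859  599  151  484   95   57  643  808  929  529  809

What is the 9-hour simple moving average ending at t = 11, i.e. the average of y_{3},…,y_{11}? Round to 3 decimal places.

Sum of periods 3–11: 111 + 492 + 679 + 859 + 599 + 151 + 484 + 95 + 57 = 3527
Divide by 9: 3527 / 9 = 391.889

391.889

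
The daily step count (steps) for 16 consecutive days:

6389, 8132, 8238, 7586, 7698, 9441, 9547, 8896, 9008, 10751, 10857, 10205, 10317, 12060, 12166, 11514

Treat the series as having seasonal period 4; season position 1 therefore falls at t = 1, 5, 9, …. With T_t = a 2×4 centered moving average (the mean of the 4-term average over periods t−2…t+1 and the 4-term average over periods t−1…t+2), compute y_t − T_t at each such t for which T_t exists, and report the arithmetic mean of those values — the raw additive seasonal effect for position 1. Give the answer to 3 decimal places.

-706.333

Season position 1 occurs at t = 5, 9, 13 (where T_t is defined).
t=5: T_5 = 8404.37500; y_5 − T_5 = 7698 − 8404.37500 = -706.37500
t=9: T_9 = 9714.25000; y_9 − T_9 = 9008 − 9714.25000 = -706.25000
t=13: T_13 = 11023.37500; y_13 − T_13 = 10317 − 11023.37500 = -706.37500
Mean deviation: (-706.37500 + -706.25000 + -706.37500) / 3 = -706.333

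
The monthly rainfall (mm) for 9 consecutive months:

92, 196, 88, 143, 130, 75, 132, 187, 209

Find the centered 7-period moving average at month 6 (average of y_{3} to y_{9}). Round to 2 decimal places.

137.71

Sum of periods 3–9: 88 + 143 + 130 + 75 + 132 + 187 + 209 = 964
Divide by 7: 964 / 7 = 137.71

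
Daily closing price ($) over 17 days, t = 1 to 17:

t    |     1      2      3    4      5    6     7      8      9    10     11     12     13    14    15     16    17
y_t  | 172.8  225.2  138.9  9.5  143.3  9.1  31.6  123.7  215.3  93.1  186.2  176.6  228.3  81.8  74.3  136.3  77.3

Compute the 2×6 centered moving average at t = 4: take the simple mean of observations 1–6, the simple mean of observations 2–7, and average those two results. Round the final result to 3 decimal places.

Sum over 1–6: 172.8 + 225.2 + 138.9 + 9.5 + 143.3 + 9.1 = 698.8
Sum over 2–7: 225.2 + 138.9 + 9.5 + 143.3 + 9.1 + 31.6 = 557.6
CMA at t=4 = (698.8 + 557.6) / (2·6) = 1256.4 / 12 = 104.700

104.700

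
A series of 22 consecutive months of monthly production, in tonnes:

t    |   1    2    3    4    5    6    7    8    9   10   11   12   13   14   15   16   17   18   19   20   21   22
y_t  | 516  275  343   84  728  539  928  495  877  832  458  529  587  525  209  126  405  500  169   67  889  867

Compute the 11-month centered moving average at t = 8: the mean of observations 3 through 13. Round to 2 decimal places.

Sum of periods 3–13: 343 + 84 + 728 + 539 + 928 + 495 + 877 + 832 + 458 + 529 + 587 = 6400
Divide by 11: 6400 / 11 = 581.82

581.82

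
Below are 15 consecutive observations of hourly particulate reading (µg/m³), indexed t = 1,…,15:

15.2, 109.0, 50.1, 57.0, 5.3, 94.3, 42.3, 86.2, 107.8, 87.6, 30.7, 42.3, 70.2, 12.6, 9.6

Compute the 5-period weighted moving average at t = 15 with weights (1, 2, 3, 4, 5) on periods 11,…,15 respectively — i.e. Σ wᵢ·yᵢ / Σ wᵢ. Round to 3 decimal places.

Weighted sum: 1·30.7 + 2·42.3 + 3·70.2 + 4·12.6 + 5·9.6 = 30.7 + 84.6 + 210.6 + 50.4 + 48.0 = 424.3
Weight total: 1 + 2 + 3 + 4 + 5 = 15
WMA = 424.3 / 15 = 28.287

28.287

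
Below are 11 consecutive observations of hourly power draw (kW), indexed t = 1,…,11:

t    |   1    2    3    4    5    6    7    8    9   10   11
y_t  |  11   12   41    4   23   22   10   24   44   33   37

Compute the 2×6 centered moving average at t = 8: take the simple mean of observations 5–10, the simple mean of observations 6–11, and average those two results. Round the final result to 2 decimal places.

27.17

Sum over 5–10: 23 + 22 + 10 + 24 + 44 + 33 = 156
Sum over 6–11: 22 + 10 + 24 + 44 + 33 + 37 = 170
CMA at t=8 = (156 + 170) / (2·6) = 326 / 12 = 27.17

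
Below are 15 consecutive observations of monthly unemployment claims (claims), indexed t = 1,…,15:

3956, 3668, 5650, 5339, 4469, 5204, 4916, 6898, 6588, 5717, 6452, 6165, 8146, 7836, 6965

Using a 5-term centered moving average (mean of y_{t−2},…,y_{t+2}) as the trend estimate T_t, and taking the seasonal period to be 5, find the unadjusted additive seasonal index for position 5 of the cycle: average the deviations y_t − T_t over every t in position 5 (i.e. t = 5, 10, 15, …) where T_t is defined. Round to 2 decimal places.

-646.80

Season position 5 occurs at t = 5, 10 (where T_t is defined).
t=5: T_5 = 5115.6000; y_5 − T_5 = 4469 − 5115.6000 = -646.6000
t=10: T_10 = 6364.0000; y_10 − T_10 = 5717 − 6364.0000 = -647.0000
Mean deviation: (-646.6000 + -647.0000) / 2 = -646.80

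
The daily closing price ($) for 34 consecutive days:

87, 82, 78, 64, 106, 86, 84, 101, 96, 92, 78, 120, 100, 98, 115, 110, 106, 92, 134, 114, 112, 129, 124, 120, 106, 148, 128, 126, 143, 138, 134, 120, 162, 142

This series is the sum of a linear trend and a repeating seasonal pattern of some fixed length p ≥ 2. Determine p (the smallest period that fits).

7

First differences y_{t+1} − y_t: -5, -4, -14, 42, -20, -2, 17, -5, -4, -14, 42, -20, -2, 17, -5, -4, …
The difference pattern repeats every 7 terms and not for any smaller step, so p = 7.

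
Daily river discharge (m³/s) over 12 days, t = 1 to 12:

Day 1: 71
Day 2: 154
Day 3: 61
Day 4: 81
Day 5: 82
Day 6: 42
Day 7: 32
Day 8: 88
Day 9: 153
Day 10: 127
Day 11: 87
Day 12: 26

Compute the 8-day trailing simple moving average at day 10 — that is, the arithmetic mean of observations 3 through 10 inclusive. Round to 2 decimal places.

83.25

Sum of periods 3–10: 61 + 81 + 82 + 42 + 32 + 88 + 153 + 127 = 666
Divide by 8: 666 / 8 = 83.25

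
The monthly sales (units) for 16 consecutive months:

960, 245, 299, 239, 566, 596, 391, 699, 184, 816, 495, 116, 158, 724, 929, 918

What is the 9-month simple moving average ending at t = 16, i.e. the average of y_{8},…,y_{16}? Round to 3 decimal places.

559.889

Sum of periods 8–16: 699 + 184 + 816 + 495 + 116 + 158 + 724 + 929 + 918 = 5039
Divide by 9: 5039 / 9 = 559.889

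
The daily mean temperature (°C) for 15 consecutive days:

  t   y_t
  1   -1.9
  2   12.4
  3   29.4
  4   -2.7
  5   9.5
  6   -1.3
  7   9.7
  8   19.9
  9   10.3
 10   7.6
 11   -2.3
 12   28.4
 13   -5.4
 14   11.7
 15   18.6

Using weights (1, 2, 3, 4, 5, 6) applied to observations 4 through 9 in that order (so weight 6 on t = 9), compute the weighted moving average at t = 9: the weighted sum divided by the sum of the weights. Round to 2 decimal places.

Weighted sum: 1·-2.7 + 2·9.5 + 3·-1.3 + 4·9.7 + 5·19.9 + 6·10.3 = -2.7 + 19.0 + -3.9 + 38.8 + 99.5 + 61.8 = 212.5
Weight total: 1 + 2 + 3 + 4 + 5 + 6 = 21
WMA = 212.5 / 21 = 10.12

10.12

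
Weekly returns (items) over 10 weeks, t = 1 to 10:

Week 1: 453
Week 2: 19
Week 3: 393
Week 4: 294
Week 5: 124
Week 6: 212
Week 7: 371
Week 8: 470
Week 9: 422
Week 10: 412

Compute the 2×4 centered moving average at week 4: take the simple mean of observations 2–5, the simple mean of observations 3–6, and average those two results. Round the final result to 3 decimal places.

Sum over 2–5: 19 + 393 + 294 + 124 = 830
Sum over 3–6: 393 + 294 + 124 + 212 = 1023
CMA at t=4 = (830 + 1023) / (2·4) = 1853 / 8 = 231.625

231.625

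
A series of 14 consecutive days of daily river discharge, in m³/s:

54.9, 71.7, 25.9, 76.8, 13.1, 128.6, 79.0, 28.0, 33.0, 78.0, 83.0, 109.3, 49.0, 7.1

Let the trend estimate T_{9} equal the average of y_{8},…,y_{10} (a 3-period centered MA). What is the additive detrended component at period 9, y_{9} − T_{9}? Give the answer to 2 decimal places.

-13.33

Trend T_9 = (28.0 + 33.0 + 78.0) / 3 = 139.0/3 = 46.3333
Detrended value: 33.0 − 46.3333 = -13.33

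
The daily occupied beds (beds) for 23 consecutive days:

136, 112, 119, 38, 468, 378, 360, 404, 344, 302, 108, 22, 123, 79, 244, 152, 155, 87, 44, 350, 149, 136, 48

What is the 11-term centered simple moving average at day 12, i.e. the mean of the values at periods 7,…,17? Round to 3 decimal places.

208.455

Sum of periods 7–17: 360 + 404 + 344 + 302 + 108 + 22 + 123 + 79 + 244 + 152 + 155 = 2293
Divide by 11: 2293 / 11 = 208.455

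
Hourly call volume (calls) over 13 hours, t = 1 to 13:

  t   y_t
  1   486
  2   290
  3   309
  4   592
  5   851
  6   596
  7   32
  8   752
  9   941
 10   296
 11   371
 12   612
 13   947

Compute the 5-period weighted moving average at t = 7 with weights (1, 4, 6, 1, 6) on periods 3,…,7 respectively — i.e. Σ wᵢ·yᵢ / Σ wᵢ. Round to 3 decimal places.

Weighted sum: 1·309 + 4·592 + 6·851 + 1·596 + 6·32 = 309 + 2368 + 5106 + 596 + 192 = 8571
Weight total: 1 + 4 + 6 + 1 + 6 = 18
WMA = 8571 / 18 = 476.167

476.167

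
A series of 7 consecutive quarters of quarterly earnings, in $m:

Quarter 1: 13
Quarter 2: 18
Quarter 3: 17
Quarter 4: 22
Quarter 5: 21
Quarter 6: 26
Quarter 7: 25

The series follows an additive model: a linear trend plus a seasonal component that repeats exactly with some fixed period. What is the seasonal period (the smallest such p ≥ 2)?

2

First differences y_{t+1} − y_t: 5, -1, 5, -1, 5, -1, …
The difference pattern repeats every 2 terms and not for any smaller step, so p = 2.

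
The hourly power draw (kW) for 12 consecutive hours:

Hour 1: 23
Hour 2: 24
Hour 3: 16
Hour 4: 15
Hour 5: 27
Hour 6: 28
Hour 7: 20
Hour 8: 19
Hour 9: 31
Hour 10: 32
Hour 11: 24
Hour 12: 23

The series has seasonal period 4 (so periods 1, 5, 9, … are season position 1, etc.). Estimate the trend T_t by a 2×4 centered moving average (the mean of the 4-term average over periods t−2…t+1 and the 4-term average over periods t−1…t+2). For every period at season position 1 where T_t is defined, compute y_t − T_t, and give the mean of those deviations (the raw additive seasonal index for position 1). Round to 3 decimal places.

Season position 1 occurs at t = 5, 9 (where T_t is defined).
t=5: T_5 = 22.00000; y_5 − T_5 = 27 − 22.00000 = 5.00000
t=9: T_9 = 26.00000; y_9 − T_9 = 31 − 26.00000 = 5.00000
Mean deviation: (5.00000 + 5.00000) / 2 = 5.000

5.000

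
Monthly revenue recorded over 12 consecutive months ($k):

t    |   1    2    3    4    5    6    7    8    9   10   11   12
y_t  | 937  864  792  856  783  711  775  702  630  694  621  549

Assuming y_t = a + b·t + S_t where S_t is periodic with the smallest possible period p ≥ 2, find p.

First differences y_{t+1} − y_t: -73, -72, 64, -73, -72, 64, -73, -72, …
The difference pattern repeats every 3 terms and not for any smaller step, so p = 3.

3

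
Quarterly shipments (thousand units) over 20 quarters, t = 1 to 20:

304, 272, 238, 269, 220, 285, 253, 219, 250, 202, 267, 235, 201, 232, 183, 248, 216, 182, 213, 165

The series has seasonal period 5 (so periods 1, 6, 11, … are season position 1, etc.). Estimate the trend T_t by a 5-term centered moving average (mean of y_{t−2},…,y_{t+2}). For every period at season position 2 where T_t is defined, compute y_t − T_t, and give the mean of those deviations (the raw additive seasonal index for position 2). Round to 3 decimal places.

Season position 2 occurs at t = 7, 12, 17 (where T_t is defined).
t=7: T_7 = 245.40000; y_7 − T_7 = 253 − 245.40000 = 7.60000
t=12: T_12 = 227.40000; y_12 − T_12 = 235 − 227.40000 = 7.60000
t=17: T_17 = 208.40000; y_17 − T_17 = 216 − 208.40000 = 7.60000
Mean deviation: (7.60000 + 7.60000 + 7.60000) / 3 = 7.600

7.600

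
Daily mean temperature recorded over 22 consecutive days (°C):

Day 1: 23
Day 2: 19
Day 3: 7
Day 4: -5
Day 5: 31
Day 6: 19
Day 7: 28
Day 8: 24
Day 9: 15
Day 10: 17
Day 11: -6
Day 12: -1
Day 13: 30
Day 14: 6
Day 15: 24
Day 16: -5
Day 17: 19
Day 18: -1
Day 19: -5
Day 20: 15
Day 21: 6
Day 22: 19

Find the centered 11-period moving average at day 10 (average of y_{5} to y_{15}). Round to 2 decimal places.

Sum of periods 5–15: 31 + 19 + 28 + 24 + 15 + 17 + (-6) + (-1) + 30 + 6 + 24 = 187
Divide by 11: 187 / 11 = 17.00

17.00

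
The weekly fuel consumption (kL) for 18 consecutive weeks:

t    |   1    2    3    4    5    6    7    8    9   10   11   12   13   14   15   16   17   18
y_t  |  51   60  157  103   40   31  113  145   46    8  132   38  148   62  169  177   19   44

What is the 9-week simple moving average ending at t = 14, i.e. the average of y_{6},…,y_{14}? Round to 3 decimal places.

Sum of periods 6–14: 31 + 113 + 145 + 46 + 8 + 132 + 38 + 148 + 62 = 723
Divide by 9: 723 / 9 = 80.333

80.333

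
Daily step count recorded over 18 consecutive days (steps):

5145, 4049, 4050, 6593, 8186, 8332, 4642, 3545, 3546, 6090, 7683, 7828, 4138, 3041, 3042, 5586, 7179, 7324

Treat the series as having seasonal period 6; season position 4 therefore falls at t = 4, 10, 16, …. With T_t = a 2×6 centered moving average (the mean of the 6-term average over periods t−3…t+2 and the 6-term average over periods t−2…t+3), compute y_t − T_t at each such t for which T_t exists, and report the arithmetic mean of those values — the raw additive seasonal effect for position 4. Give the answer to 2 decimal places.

576.04

Season position 4 occurs at t = 4, 10 (where T_t is defined).
t=4: T_4 = 6017.2500; y_4 − T_4 = 6593 − 6017.2500 = 575.7500
t=10: T_10 = 5513.6667; y_10 − T_10 = 6090 − 5513.6667 = 576.3333
Mean deviation: (575.7500 + 576.3333) / 2 = 576.04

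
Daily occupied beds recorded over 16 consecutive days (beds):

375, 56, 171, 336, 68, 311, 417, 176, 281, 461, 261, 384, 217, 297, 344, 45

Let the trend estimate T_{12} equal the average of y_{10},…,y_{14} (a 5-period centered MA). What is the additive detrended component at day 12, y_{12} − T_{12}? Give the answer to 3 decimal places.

60.000

Trend T_12 = (461 + 261 + 384 + 217 + 297) / 5 = 1620/5 = 324.00000
Detrended value: 384 − 324.00000 = 60.000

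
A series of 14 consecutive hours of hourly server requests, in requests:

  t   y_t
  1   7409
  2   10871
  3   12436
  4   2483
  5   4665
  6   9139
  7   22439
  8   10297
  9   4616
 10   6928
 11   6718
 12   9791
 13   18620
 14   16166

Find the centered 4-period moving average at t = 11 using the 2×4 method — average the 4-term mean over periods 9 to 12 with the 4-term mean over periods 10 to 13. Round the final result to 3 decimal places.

Sum over 9–12: 4616 + 6928 + 6718 + 9791 = 28053
Sum over 10–13: 6928 + 6718 + 9791 + 18620 = 42057
CMA at t=11 = (28053 + 42057) / (2·4) = 70110 / 8 = 8763.750

8763.750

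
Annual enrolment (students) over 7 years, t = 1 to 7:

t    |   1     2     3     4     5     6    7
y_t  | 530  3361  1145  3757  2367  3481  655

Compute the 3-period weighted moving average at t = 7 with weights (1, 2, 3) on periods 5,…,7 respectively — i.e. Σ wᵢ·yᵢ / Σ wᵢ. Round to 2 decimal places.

1882.33

Weighted sum: 1·2367 + 2·3481 + 3·655 = 2367 + 6962 + 1965 = 11294
Weight total: 1 + 2 + 3 = 6
WMA = 11294 / 6 = 1882.33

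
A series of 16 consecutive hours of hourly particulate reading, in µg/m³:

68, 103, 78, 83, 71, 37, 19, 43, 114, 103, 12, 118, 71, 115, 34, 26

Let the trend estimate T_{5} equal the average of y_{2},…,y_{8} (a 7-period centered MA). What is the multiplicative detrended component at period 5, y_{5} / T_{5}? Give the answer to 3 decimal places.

1.145

Trend T_5 = (103 + 78 + 83 + 71 + 37 + 19 + 43) / 7 = 434/7 = 62.00000
Ratio to trend: 71 / 62.00000 = 1.145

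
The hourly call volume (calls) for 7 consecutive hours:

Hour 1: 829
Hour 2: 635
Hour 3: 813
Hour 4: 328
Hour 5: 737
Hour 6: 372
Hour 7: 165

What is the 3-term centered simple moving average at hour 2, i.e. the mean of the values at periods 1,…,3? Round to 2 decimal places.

Sum of periods 1–3: 829 + 635 + 813 = 2277
Divide by 3: 2277 / 3 = 759.00

759.00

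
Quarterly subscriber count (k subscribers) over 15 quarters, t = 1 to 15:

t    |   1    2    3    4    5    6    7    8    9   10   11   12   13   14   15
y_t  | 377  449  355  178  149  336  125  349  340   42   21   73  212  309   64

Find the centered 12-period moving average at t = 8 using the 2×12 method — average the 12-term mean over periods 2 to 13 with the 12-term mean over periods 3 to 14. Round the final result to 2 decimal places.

213.25

Sum over 2–13: 449 + 355 + 178 + 149 + 336 + 125 + 349 + 340 + 42 + 21 + 73 + 212 = 2629
Sum over 3–14: 355 + 178 + 149 + 336 + 125 + 349 + 340 + 42 + 21 + 73 + 212 + 309 = 2489
CMA at t=8 = (2629 + 2489) / (2·12) = 5118 / 24 = 213.25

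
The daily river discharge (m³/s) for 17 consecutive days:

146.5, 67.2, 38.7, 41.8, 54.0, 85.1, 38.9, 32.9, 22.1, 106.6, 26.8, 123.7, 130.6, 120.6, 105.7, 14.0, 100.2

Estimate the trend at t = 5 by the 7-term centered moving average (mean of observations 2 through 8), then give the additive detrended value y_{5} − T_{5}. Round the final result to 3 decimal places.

Trend T_5 = (67.2 + 38.7 + 41.8 + 54.0 + 85.1 + 38.9 + 32.9) / 7 = 358.6/7 = 51.22857
Detrended value: 54.0 − 51.22857 = 2.771

2.771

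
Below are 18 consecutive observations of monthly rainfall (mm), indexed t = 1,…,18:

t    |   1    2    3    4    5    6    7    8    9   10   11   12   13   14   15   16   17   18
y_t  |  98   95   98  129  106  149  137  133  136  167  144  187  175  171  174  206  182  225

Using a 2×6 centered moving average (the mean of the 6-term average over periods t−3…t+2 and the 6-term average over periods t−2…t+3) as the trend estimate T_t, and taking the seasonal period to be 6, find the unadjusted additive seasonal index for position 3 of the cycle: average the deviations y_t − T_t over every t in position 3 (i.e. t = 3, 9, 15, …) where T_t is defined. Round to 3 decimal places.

-11.583

Season position 3 occurs at t = 9, 15 (where T_t is defined).
t=9: T_9 = 147.50000; y_9 − T_9 = 136 − 147.50000 = -11.50000
t=15: T_15 = 185.66667; y_15 − T_15 = 174 − 185.66667 = -11.66667
Mean deviation: (-11.50000 + -11.66667) / 2 = -11.583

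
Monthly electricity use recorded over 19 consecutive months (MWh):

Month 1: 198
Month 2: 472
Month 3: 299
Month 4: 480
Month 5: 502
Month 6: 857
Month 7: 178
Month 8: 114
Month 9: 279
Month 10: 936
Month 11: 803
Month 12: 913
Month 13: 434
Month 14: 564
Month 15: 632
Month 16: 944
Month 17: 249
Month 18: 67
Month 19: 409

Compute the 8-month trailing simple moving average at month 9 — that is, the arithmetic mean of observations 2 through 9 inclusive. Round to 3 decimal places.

397.625

Sum of periods 2–9: 472 + 299 + 480 + 502 + 857 + 178 + 114 + 279 = 3181
Divide by 8: 3181 / 8 = 397.625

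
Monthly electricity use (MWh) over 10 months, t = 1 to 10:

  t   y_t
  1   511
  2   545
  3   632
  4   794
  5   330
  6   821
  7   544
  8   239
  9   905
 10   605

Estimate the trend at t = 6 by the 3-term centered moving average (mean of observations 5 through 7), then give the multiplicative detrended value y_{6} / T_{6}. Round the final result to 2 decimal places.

Trend T_6 = (330 + 821 + 544) / 3 = 1695/3 = 565.0000
Ratio to trend: 821 / 565.0000 = 1.45

1.45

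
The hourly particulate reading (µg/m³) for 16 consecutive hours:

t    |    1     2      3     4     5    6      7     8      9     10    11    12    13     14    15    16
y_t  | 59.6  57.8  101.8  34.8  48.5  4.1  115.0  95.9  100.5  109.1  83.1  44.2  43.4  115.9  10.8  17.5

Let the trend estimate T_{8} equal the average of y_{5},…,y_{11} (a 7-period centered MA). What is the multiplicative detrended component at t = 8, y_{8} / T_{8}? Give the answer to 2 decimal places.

Trend T_8 = (48.5 + 4.1 + 115.0 + 95.9 + 100.5 + 109.1 + 83.1) / 7 = 556.2/7 = 79.4571
Ratio to trend: 95.9 / 79.4571 = 1.21

1.21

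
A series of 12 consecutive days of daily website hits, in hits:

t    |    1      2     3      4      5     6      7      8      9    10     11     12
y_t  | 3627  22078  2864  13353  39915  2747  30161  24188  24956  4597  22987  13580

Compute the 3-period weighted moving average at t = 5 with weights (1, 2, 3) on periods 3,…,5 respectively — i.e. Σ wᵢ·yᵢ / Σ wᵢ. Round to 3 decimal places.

24885.833

Weighted sum: 1·2864 + 2·13353 + 3·39915 = 2864 + 26706 + 119745 = 149315
Weight total: 1 + 2 + 3 = 6
WMA = 149315 / 6 = 24885.833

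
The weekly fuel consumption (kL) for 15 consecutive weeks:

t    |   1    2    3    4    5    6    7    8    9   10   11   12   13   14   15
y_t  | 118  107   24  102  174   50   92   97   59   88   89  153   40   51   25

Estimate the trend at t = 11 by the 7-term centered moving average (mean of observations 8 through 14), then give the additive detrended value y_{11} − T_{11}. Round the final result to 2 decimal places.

6.57

Trend T_11 = (97 + 59 + 88 + 89 + 153 + 40 + 51) / 7 = 577/7 = 82.4286
Detrended value: 89 − 82.4286 = 6.57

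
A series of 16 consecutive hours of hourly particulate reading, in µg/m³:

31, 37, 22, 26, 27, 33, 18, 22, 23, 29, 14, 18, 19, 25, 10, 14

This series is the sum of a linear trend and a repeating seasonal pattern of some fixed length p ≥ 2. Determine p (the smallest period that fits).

First differences y_{t+1} − y_t: 6, -15, 4, 1, 6, -15, 4, 1, 6, -15, …
The difference pattern repeats every 4 terms and not for any smaller step, so p = 4.

4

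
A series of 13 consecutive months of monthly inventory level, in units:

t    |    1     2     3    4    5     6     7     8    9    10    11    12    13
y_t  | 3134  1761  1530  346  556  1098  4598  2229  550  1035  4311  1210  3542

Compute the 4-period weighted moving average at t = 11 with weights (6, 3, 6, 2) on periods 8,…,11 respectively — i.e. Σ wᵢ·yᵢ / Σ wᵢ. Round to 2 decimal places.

Weighted sum: 6·2229 + 3·550 + 6·1035 + 2·4311 = 13374 + 1650 + 6210 + 8622 = 29856
Weight total: 6 + 3 + 6 + 2 = 17
WMA = 29856 / 17 = 1756.24

1756.24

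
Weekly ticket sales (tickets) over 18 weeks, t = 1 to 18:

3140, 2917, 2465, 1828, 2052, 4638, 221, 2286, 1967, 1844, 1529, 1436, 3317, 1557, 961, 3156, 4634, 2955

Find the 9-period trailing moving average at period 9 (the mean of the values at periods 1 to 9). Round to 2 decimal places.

Sum of periods 1–9: 3140 + 2917 + 2465 + 1828 + 2052 + 4638 + 221 + 2286 + 1967 = 21514
Divide by 9: 21514 / 9 = 2390.44

2390.44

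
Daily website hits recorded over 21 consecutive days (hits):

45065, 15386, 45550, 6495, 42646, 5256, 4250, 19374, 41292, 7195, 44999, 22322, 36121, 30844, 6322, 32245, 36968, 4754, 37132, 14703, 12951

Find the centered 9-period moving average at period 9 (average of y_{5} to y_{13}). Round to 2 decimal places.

24828.33

Sum of periods 5–13: 42646 + 5256 + 4250 + 19374 + 41292 + 7195 + 44999 + 22322 + 36121 = 223455
Divide by 9: 223455 / 9 = 24828.33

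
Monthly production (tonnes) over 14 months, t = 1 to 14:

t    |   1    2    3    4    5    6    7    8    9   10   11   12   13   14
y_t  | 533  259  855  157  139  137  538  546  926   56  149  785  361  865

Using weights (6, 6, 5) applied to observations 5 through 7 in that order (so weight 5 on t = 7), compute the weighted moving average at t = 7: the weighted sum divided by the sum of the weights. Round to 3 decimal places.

255.647

Weighted sum: 6·139 + 6·137 + 5·538 = 834 + 822 + 2690 = 4346
Weight total: 6 + 6 + 5 = 17
WMA = 4346 / 17 = 255.647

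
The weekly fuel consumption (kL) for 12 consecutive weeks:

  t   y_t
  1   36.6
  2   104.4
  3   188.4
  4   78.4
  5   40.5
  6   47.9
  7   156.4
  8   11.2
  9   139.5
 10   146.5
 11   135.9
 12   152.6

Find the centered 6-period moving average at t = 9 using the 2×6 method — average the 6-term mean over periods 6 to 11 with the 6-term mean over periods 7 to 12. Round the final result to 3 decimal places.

Sum over 6–11: 47.9 + 156.4 + 11.2 + 139.5 + 146.5 + 135.9 = 637.4
Sum over 7–12: 156.4 + 11.2 + 139.5 + 146.5 + 135.9 + 152.6 = 742.1
CMA at t=9 = (637.4 + 742.1) / (2·6) = 1379.5 / 12 = 114.958

114.958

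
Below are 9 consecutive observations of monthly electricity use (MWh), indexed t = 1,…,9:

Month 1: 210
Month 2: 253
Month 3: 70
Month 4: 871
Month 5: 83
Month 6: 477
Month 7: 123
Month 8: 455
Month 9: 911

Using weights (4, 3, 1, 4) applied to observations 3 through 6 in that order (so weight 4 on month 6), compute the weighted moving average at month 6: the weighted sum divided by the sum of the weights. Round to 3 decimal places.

Weighted sum: 4·70 + 3·871 + 1·83 + 4·477 = 280 + 2613 + 83 + 1908 = 4884
Weight total: 4 + 3 + 1 + 4 = 12
WMA = 4884 / 12 = 407.000

407.000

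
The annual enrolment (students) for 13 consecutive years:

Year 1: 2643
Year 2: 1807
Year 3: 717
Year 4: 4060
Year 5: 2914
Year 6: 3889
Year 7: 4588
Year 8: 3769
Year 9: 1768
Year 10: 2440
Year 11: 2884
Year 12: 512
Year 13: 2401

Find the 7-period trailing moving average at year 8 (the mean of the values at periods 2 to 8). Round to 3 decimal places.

3106.286

Sum of periods 2–8: 1807 + 717 + 4060 + 2914 + 3889 + 4588 + 3769 = 21744
Divide by 7: 21744 / 7 = 3106.286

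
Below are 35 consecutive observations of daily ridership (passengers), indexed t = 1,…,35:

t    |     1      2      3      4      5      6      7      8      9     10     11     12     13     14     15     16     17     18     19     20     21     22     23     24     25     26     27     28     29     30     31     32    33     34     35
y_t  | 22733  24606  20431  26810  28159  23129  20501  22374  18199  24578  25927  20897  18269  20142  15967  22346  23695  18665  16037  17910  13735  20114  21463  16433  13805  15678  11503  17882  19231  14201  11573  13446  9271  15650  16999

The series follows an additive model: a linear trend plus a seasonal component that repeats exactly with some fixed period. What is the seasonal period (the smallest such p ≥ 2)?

First differences y_{t+1} − y_t: 1873, -4175, 6379, 1349, -5030, -2628, 1873, -4175, 6379, 1349, -5030, -2628, 1873, -4175, …
The difference pattern repeats every 6 terms and not for any smaller step, so p = 6.

6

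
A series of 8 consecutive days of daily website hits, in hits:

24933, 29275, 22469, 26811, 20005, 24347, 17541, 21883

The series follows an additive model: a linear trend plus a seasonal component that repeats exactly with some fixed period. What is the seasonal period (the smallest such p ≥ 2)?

2

First differences y_{t+1} − y_t: 4342, -6806, 4342, -6806, 4342, -6806, …
The difference pattern repeats every 2 terms and not for any smaller step, so p = 2.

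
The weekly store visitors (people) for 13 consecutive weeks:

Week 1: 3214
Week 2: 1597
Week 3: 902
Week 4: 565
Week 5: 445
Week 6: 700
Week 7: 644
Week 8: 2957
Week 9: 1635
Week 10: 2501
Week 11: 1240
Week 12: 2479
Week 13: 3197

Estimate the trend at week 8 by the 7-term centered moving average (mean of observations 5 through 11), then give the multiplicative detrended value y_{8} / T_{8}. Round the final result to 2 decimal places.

2.04

Trend T_8 = (445 + 700 + 644 + 2957 + 1635 + 2501 + 1240) / 7 = 10122/7 = 1446.0000
Ratio to trend: 2957 / 1446.0000 = 2.04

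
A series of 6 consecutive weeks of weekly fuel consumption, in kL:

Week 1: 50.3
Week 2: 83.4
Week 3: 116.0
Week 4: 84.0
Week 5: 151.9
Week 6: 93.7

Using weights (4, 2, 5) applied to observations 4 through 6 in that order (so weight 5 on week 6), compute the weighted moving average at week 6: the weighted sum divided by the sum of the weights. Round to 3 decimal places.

Weighted sum: 4·84.0 + 2·151.9 + 5·93.7 = 336.0 + 303.8 + 468.5 = 1108.3
Weight total: 4 + 2 + 5 = 11
WMA = 1108.3 / 11 = 100.755

100.755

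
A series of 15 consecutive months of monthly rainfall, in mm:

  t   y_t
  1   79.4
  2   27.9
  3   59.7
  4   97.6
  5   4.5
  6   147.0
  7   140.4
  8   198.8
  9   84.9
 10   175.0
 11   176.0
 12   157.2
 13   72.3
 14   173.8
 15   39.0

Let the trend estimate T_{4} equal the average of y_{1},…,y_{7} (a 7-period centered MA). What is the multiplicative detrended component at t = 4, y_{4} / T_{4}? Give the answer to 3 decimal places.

1.228

Trend T_4 = (79.4 + 27.9 + 59.7 + 97.6 + 4.5 + 147.0 + 140.4) / 7 = 556.5/7 = 79.50000
Ratio to trend: 97.6 / 79.50000 = 1.228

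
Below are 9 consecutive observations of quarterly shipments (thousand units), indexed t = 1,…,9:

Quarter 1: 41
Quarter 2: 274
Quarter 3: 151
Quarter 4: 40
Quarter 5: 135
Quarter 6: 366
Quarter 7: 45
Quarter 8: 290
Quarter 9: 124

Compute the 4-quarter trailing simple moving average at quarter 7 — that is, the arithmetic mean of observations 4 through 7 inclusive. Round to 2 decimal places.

146.50

Sum of periods 4–7: 40 + 135 + 366 + 45 = 586
Divide by 4: 586 / 4 = 146.50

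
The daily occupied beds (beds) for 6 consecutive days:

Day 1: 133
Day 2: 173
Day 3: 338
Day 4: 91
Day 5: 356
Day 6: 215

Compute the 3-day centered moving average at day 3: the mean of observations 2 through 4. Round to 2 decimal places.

200.67

Sum of periods 2–4: 173 + 338 + 91 = 602
Divide by 3: 602 / 3 = 200.67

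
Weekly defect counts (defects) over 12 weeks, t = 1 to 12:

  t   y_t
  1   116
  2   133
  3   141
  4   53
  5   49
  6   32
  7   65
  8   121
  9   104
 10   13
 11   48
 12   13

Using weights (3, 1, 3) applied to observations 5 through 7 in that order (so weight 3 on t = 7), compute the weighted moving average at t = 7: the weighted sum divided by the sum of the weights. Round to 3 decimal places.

53.429

Weighted sum: 3·49 + 1·32 + 3·65 = 147 + 32 + 195 = 374
Weight total: 3 + 1 + 3 = 7
WMA = 374 / 7 = 53.429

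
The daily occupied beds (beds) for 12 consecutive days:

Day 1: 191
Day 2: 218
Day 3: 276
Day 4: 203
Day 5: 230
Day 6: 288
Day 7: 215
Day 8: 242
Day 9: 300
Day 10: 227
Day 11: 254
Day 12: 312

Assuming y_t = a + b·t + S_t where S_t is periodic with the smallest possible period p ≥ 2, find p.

First differences y_{t+1} − y_t: 27, 58, -73, 27, 58, -73, 27, 58, …
The difference pattern repeats every 3 terms and not for any smaller step, so p = 3.

3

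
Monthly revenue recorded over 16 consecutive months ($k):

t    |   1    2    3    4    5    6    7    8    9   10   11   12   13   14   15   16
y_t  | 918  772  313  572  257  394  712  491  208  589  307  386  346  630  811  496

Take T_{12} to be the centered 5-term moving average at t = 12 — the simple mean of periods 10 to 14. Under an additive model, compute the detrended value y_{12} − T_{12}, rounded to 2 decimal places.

Trend T_12 = (589 + 307 + 386 + 346 + 630) / 5 = 2258/5 = 451.6000
Detrended value: 386 − 451.6000 = -65.60

-65.60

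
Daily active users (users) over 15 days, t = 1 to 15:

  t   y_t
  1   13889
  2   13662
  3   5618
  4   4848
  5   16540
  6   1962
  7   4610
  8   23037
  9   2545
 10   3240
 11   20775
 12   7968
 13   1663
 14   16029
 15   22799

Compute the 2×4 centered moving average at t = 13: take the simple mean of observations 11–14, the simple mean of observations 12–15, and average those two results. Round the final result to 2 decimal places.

11861.75

Sum over 11–14: 20775 + 7968 + 1663 + 16029 = 46435
Sum over 12–15: 7968 + 1663 + 16029 + 22799 = 48459
CMA at t=13 = (46435 + 48459) / (2·4) = 94894 / 8 = 11861.75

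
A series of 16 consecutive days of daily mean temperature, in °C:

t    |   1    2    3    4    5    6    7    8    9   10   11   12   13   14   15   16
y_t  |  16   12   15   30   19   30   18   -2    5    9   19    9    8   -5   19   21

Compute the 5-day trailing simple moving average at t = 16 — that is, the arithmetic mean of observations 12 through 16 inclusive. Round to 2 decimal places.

Sum of periods 12–16: 9 + 8 + (-5) + 19 + 21 = 52
Divide by 5: 52 / 5 = 10.40

10.40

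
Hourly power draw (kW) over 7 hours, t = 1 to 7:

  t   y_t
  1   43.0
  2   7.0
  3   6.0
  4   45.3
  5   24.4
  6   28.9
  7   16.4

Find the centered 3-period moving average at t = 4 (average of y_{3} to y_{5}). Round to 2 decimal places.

Sum of periods 3–5: 6.0 + 45.3 + 24.4 = 75.7
Divide by 3: 75.7 / 3 = 25.23

25.23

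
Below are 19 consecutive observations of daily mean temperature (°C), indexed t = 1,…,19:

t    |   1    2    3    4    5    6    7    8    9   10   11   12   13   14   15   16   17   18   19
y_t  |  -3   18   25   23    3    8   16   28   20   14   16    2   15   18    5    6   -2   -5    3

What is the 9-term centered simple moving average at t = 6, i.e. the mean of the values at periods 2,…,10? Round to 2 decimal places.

17.22

Sum of periods 2–10: 18 + 25 + 23 + 3 + 8 + 16 + 28 + 20 + 14 = 155
Divide by 9: 155 / 9 = 17.22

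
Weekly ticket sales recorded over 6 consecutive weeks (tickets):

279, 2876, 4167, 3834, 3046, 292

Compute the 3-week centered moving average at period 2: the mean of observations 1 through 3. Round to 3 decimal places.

Sum of periods 1–3: 279 + 2876 + 4167 = 7322
Divide by 3: 7322 / 3 = 2440.667

2440.667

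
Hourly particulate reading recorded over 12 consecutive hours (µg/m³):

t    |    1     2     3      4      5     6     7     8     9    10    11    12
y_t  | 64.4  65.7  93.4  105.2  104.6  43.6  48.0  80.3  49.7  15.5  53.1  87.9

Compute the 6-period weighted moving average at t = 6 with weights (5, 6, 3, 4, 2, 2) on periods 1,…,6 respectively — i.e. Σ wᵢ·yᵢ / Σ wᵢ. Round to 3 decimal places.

Weighted sum: 5·64.4 + 6·65.7 + 3·93.4 + 4·105.2 + 2·104.6 + 2·43.6 = 322.0 + 394.2 + 280.2 + 420.8 + 209.2 + 87.2 = 1713.6
Weight total: 5 + 6 + 3 + 4 + 2 + 2 = 22
WMA = 1713.6 / 22 = 77.891

77.891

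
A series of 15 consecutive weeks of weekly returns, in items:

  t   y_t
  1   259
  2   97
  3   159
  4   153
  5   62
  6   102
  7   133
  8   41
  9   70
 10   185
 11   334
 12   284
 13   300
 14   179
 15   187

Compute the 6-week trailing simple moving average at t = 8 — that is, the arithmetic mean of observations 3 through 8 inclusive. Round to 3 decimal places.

Sum of periods 3–8: 159 + 153 + 62 + 102 + 133 + 41 = 650
Divide by 6: 650 / 6 = 108.333

108.333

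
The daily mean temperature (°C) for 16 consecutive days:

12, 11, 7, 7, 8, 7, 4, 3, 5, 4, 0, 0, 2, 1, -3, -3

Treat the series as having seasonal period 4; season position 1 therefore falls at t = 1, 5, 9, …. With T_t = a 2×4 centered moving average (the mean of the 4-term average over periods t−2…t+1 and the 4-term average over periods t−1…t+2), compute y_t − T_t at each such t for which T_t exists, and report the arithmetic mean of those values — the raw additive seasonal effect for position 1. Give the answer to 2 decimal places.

1.42

Season position 1 occurs at t = 5, 9, 13 (where T_t is defined).
t=5: T_5 = 6.8750; y_5 − T_5 = 8 − 6.8750 = 1.1250
t=9: T_9 = 3.5000; y_9 − T_9 = 5 − 3.5000 = 1.5000
t=13: T_13 = 0.3750; y_13 − T_13 = 2 − 0.3750 = 1.6250
Mean deviation: (1.1250 + 1.5000 + 1.6250) / 3 = 1.42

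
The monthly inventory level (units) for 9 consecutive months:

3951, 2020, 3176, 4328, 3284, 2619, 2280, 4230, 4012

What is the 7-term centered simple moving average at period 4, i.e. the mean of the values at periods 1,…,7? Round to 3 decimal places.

Sum of periods 1–7: 3951 + 2020 + 3176 + 4328 + 3284 + 2619 + 2280 = 21658
Divide by 7: 21658 / 7 = 3094.000

3094.000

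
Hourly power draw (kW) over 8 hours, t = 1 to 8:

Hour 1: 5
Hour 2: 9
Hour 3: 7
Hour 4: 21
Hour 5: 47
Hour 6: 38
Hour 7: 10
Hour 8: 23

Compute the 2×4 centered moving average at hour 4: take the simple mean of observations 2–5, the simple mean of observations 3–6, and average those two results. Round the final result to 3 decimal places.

24.625

Sum over 2–5: 9 + 7 + 21 + 47 = 84
Sum over 3–6: 7 + 21 + 47 + 38 = 113
CMA at t=4 = (84 + 113) / (2·4) = 197 / 8 = 24.625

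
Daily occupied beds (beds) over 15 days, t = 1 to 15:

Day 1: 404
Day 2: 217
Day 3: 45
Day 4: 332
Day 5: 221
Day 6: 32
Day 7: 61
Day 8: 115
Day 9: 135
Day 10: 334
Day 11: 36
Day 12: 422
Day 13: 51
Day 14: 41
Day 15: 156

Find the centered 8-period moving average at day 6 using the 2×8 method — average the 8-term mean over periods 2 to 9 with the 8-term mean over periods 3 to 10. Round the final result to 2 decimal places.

152.06

Sum over 2–9: 217 + 45 + 332 + 221 + 32 + 61 + 115 + 135 = 1158
Sum over 3–10: 45 + 332 + 221 + 32 + 61 + 115 + 135 + 334 = 1275
CMA at t=6 = (1158 + 1275) / (2·8) = 2433 / 16 = 152.06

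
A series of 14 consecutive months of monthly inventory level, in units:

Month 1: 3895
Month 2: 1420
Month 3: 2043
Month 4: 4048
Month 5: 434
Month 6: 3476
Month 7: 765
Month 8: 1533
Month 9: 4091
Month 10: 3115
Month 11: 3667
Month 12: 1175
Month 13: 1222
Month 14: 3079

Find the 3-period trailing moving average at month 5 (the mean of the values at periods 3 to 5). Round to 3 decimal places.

Sum of periods 3–5: 2043 + 4048 + 434 = 6525
Divide by 3: 6525 / 3 = 2175.000

2175.000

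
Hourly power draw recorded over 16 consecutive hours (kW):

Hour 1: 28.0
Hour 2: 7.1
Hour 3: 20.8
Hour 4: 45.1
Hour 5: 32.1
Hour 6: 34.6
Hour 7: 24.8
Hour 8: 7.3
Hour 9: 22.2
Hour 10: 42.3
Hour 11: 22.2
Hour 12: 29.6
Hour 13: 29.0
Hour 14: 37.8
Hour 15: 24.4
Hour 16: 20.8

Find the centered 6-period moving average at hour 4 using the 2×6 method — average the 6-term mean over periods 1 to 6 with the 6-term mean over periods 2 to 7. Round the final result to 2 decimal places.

Sum over 1–6: 28.0 + 7.1 + 20.8 + 45.1 + 32.1 + 34.6 = 167.7
Sum over 2–7: 7.1 + 20.8 + 45.1 + 32.1 + 34.6 + 24.8 = 164.5
CMA at t=4 = (167.7 + 164.5) / (2·6) = 332.2 / 12 = 27.68

27.68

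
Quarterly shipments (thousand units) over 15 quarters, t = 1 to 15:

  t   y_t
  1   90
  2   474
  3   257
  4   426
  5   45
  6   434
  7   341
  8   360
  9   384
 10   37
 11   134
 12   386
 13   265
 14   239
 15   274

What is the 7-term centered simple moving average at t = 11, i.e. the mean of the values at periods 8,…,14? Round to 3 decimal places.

Sum of periods 8–14: 360 + 384 + 37 + 134 + 386 + 265 + 239 = 1805
Divide by 7: 1805 / 7 = 257.857

257.857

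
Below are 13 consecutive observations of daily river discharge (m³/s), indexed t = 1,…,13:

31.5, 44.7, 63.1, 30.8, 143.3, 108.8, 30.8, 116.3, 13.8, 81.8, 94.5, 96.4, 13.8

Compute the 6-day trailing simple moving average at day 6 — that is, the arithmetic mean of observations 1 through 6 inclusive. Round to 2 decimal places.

Sum of periods 1–6: 31.5 + 44.7 + 63.1 + 30.8 + 143.3 + 108.8 = 422.2
Divide by 6: 422.2 / 6 = 70.37

70.37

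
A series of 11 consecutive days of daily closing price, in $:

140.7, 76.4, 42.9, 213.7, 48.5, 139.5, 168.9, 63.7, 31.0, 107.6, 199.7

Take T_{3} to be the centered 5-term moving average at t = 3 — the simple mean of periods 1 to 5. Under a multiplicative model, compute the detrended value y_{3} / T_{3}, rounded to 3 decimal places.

0.411

Trend T_3 = (140.7 + 76.4 + 42.9 + 213.7 + 48.5) / 5 = 522.2/5 = 104.44000
Ratio to trend: 42.9 / 104.44000 = 0.411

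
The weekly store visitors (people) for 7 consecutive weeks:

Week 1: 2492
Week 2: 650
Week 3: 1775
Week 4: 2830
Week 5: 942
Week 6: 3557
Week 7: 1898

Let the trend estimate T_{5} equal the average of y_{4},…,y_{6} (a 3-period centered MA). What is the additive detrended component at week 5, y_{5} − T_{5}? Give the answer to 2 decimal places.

Trend T_5 = (2830 + 942 + 3557) / 3 = 7329/3 = 2443.0000
Detrended value: 942 − 2443.0000 = -1501.00

-1501.00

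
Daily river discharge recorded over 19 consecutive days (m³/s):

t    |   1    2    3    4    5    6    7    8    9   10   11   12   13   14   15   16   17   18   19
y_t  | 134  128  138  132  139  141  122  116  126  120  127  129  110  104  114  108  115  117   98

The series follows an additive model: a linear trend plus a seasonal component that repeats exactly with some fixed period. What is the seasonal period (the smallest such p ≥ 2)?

First differences y_{t+1} − y_t: -6, 10, -6, 7, 2, -19, -6, 10, -6, 7, 2, -19, -6, 10, …
The difference pattern repeats every 6 terms and not for any smaller step, so p = 6.

6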